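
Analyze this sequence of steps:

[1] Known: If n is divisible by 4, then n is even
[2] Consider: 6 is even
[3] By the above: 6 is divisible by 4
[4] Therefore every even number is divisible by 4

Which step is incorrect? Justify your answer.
Step 3: By the above: 6 is divisible by 4

Step 3 commits the fallacy of affirming the consequent. The known fact 'divisible by 4 → even' does NOT imply 'even → divisible by 4'. That would be the converse, which is false. For example, 6 is even but 6 ÷ 4 = 1.50, which is not an integer.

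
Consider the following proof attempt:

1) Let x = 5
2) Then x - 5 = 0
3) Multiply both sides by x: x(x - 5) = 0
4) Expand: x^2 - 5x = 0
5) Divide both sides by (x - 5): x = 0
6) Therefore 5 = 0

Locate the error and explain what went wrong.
Step 5: Divide both sides by (x - 5): x = 0

Step 5 divides both sides by (x - 5). However, since x = 5, we have (x - 5) = 0. Division by zero is undefined, making this step invalid.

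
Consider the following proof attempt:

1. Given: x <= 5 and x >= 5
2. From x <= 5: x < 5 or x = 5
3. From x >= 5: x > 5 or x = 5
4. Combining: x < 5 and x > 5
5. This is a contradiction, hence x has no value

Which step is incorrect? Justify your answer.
Step 4: Combining: x < 5 and x > 5

Step 4 incorrectly combines the conditions. From x <= 5 and x >= 5, the intersection is x = 5. The error treats the 'or' cases as 'and' requirements. The correct conclusion is that x = 5 is the unique solution, not that no solution exists.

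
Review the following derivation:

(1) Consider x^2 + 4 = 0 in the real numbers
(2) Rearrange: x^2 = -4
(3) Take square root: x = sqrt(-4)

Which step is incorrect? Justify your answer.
Step 3: Take square root: x = sqrt(-4)

Step 3 takes the square root of -4, which is negative. In the real number system, the square root of a negative number is undefined. The equation x^2 + 4 = 0 has no real solutions. Square roots of negative numbers only exist in the complex numbers.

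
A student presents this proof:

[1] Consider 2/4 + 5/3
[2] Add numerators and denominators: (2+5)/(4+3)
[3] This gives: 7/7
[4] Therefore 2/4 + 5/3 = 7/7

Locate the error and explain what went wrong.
Step 2: Add numerators and denominators: (2+5)/(4+3)

Step 2 incorrectly adds fractions by separately adding numerators and denominators. This is wrong. The correct method requires a common denominator: 2/4 + 5/3 = (2×3 + 5×4)/(4×3) = 26/12 = 13/6. The method used gives 7/7, which is different.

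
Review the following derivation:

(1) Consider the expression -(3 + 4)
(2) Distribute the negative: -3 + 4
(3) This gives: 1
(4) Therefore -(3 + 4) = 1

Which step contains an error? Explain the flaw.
Step 2: Distribute the negative: -3 + 4

Step 2 incorrectly distributes the negative sign. The correct distribution is -(3 + 4) = -3 - 4 = -7. The negative must be applied to both terms, not just the first. The error treats -(3 + 4) as -3 + 4, which equals 1 instead of -7.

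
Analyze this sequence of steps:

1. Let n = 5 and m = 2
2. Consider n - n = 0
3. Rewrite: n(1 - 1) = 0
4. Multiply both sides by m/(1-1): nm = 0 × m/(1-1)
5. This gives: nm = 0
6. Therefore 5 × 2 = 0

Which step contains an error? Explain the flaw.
Step 4: Multiply both sides by m/(1-1): nm = 0 × m/(1-1)

Step 4 multiplies both sides by m/(1-1). However, 1-1 = 0, so this is multiplication by m/0, which is undefined. We cannot multiply by an undefined expression.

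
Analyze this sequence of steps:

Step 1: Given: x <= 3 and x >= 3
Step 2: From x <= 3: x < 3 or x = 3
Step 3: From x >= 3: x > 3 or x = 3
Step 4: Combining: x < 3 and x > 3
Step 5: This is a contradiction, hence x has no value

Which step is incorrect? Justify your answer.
Step 4: Combining: x < 3 and x > 3

Step 4 incorrectly combines the conditions. From x <= 3 and x >= 3, the intersection is x = 3. The error treats the 'or' cases as 'and' requirements. The correct conclusion is that x = 3 is the unique solution, not that no solution exists.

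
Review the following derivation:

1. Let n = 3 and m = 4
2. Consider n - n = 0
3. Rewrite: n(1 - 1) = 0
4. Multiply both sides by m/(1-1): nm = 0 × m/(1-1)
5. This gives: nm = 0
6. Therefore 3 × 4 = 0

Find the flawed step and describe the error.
Step 4: Multiply both sides by m/(1-1): nm = 0 × m/(1-1)

Step 4 multiplies both sides by m/(1-1). However, 1-1 = 0, so this is multiplication by m/0, which is undefined. We cannot multiply by an undefined expression.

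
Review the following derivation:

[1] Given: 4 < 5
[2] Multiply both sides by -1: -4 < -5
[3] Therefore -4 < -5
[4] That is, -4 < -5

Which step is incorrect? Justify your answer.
Step 2: Multiply both sides by -1: -4 < -5

Step 2 multiplies both sides by -1 but fails to reverse the inequality sign. When multiplying (or dividing) an inequality by a negative number, the direction must be reversed. Since 4 < 5, we should get -4 > -5, i.e., -4 > -5.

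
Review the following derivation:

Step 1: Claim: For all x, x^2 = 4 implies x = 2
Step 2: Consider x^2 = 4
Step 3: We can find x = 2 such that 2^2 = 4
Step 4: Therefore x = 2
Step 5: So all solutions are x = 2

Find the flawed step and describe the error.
Step 4: Therefore x = 2

Step 4 incorrectly concludes that x = 2 is the only solution. The proof shows that x = 2 is A solution (existence), but does not show it is the ONLY solution (uniqueness). In fact, x = -2 is also a solution since (-2)^2 = 4. Finding one solution doesn't prove there are no others.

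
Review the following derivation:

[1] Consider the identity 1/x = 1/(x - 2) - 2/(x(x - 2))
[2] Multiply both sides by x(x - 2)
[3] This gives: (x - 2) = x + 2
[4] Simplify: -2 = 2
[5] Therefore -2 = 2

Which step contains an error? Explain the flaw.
Step 3: This gives: (x - 2) = x + 2

Step 3 makes a sign error when clearing denominators. Multiplying -2/(x(x - 2)) by x(x - 2) gives -2, not +2. The correct result is (x - 2) = x - 2, which is trivially true, not (x - 2) = x + 2. (Step 1 is a valid identity: 1/(x - 2) - 2/(x(x - 2)) = (x - 2)/(x(x - 2)) = 1/x.)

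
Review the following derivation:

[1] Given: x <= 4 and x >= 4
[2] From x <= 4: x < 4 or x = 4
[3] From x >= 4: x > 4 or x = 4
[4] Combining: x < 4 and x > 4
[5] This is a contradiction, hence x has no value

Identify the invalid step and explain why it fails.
Step 4: Combining: x < 4 and x > 4

Step 4 incorrectly combines the conditions. From x <= 4 and x >= 4, the intersection is x = 4. The error treats the 'or' cases as 'and' requirements. The correct conclusion is that x = 4 is the unique solution, not that no solution exists.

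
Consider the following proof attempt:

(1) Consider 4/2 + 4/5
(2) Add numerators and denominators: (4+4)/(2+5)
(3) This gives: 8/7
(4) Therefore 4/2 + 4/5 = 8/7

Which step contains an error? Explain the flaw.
Step 2: Add numerators and denominators: (4+4)/(2+5)

Step 2 incorrectly adds fractions by separately adding numerators and denominators. This is wrong. The correct method requires a common denominator: 4/2 + 4/5 = (4×5 + 4×2)/(2×5) = 28/10 = 14/5. The method used gives 8/7, which is different.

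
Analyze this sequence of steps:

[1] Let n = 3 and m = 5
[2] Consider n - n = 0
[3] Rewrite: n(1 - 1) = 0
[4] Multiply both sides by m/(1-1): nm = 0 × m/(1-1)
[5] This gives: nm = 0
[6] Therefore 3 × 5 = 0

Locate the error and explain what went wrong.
Step 4: Multiply both sides by m/(1-1): nm = 0 × m/(1-1)

Step 4 multiplies both sides by m/(1-1). However, 1-1 = 0, so this is multiplication by m/0, which is undefined. We cannot multiply by an undefined expression.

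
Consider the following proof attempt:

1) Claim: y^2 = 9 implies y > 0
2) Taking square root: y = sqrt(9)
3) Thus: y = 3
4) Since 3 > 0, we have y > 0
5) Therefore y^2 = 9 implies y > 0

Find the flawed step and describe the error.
Step 2: Taking square root: y = sqrt(9)

Step 2 takes the square root and assumes the positive root only. The equation y^2 = 9 actually has two solutions: y = 3 and y = -3. The proof silently assumes y > 0 without justification, then uses this assumption to conclude y > 0, which is circular. The counterexample y = -3 shows the claim is false.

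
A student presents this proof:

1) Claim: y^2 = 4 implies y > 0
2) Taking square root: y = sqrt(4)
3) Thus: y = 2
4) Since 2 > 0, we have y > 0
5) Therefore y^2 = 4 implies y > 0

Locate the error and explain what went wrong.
Step 2: Taking square root: y = sqrt(4)

Step 2 takes the square root and assumes the positive root only. The equation y^2 = 4 actually has two solutions: y = 2 and y = -2. The proof silently assumes y > 0 without justification, then uses this assumption to conclude y > 0, which is circular. The counterexample y = -2 shows the claim is false.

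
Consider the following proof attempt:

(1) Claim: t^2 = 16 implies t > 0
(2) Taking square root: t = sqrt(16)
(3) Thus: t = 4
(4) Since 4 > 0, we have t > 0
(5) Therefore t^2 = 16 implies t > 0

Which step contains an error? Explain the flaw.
Step 2: Taking square root: t = sqrt(16)

Step 2 takes the square root and assumes the positive root only. The equation t^2 = 16 actually has two solutions: t = 4 and t = -4. The proof silently assumes t > 0 without justification, then uses this assumption to conclude t > 0, which is circular. The counterexample t = -4 shows the claim is false.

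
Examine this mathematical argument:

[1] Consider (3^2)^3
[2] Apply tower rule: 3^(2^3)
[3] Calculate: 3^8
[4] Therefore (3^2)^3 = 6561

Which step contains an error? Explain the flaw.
Step 2: Apply tower rule: 3^(2^3)

Step 2 incorrectly states that (a^b)^c = a^(b^c). The correct rule is (a^b)^c = a^(b×c). The actual value is (3^2)^3 = 3^6 = 729, not 3^8 = 6561.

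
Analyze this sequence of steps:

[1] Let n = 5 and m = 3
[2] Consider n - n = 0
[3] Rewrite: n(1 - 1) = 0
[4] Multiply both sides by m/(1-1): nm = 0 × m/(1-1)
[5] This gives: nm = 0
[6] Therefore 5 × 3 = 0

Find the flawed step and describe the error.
Step 4: Multiply both sides by m/(1-1): nm = 0 × m/(1-1)

Step 4 multiplies both sides by m/(1-1). However, 1-1 = 0, so this is multiplication by m/0, which is undefined. We cannot multiply by an undefined expression.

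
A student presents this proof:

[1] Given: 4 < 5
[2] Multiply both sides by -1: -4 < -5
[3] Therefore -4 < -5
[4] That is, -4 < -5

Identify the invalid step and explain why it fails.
Step 2: Multiply both sides by -1: -4 < -5

Step 2 multiplies both sides by -1 but fails to reverse the inequality sign. When multiplying (or dividing) an inequality by a negative number, the direction must be reversed. Since 4 < 5, we should get -4 > -5, i.e., -4 > -5.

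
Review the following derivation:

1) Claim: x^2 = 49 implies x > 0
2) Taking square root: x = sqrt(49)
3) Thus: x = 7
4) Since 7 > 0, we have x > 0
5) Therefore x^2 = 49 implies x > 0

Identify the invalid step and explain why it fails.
Step 2: Taking square root: x = sqrt(49)

Step 2 takes the square root and assumes the positive root only. The equation x^2 = 49 actually has two solutions: x = 7 and x = -7. The proof silently assumes x > 0 without justification, then uses this assumption to conclude x > 0, which is circular. The counterexample x = -7 shows the claim is false.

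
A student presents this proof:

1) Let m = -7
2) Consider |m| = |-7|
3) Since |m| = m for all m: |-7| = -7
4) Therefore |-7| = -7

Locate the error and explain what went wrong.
Step 3: Since |m| = m for all m: |-7| = -7

Step 3 incorrectly states that |m| = m for all m. The correct definition is |m| = m when m >= 0, and |m| = -m when m < 0. Since -7 < 0, we have |-7| = -(-7) = 7, not -7.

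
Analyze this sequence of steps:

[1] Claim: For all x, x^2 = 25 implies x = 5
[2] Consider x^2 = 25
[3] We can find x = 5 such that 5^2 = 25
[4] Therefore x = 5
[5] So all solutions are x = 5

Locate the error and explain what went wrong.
Step 4: Therefore x = 5

Step 4 incorrectly concludes that x = 5 is the only solution. The proof shows that x = 5 is A solution (existence), but does not show it is the ONLY solution (uniqueness). In fact, x = -5 is also a solution since (-5)^2 = 25. Finding one solution doesn't prove there are no others.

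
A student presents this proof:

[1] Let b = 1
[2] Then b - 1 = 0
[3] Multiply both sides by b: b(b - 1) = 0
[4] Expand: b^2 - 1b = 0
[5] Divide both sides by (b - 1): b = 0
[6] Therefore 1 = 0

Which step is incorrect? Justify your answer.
Step 5: Divide both sides by (b - 1): b = 0

Step 5 divides both sides by (b - 1). However, since b = 1, we have (b - 1) = 0. Division by zero is undefined, making this step invalid.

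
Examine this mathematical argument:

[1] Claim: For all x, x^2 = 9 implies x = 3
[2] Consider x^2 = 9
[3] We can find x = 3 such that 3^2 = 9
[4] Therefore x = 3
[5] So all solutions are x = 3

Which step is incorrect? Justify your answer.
Step 4: Therefore x = 3

Step 4 incorrectly concludes that x = 3 is the only solution. The proof shows that x = 3 is A solution (existence), but does not show it is the ONLY solution (uniqueness). In fact, x = -3 is also a solution since (-3)^2 = 9. Finding one solution doesn't prove there are no others.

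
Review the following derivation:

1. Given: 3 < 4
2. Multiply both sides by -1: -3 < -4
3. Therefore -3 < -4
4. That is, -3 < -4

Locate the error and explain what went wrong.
Step 2: Multiply both sides by -1: -3 < -4

Step 2 multiplies both sides by -1 but fails to reverse the inequality sign. When multiplying (or dividing) an inequality by a negative number, the direction must be reversed. Since 3 < 4, we should get -3 > -4, i.e., -3 > -4.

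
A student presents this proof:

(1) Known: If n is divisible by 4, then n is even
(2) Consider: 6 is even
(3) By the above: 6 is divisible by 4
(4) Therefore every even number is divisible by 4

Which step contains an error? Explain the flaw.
Step 3: By the above: 6 is divisible by 4

Step 3 commits the fallacy of affirming the consequent. The known fact 'divisible by 4 → even' does NOT imply 'even → divisible by 4'. That would be the converse, which is false. For example, 6 is even but 6 ÷ 4 = 1.50, which is not an integer.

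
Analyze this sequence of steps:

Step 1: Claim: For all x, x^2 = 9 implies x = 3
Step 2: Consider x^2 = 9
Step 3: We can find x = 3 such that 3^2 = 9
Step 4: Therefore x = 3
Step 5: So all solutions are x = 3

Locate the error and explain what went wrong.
Step 4: Therefore x = 3

Step 4 incorrectly concludes that x = 3 is the only solution. The proof shows that x = 3 is A solution (existence), but does not show it is the ONLY solution (uniqueness). In fact, x = -3 is also a solution since (-3)^2 = 9. Finding one solution doesn't prove there are no others.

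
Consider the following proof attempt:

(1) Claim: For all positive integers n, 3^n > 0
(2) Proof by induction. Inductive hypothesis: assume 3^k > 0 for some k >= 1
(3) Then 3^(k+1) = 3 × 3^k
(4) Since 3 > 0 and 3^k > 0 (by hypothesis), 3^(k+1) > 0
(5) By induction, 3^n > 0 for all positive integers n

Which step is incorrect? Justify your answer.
Step 5: By induction, 3^n > 0 for all positive integers n

Step 5 concludes the proof by induction, but no base case was ever established. A valid induction proof requires: (1) a base case proving 3^1 > 0, and (2) an inductive step showing IF 3^k > 0 THEN 3^(k+1) > 0. Steps 2-4 correctly establish the inductive step, but without the base case the conclusion in step 5 does not follow.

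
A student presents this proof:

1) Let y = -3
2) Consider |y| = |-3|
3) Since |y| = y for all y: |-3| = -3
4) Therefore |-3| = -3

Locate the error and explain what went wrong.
Step 3: Since |y| = y for all y: |-3| = -3

Step 3 incorrectly states that |y| = y for all y. The correct definition is |y| = y when y >= 0, and |y| = -y when y < 0. Since -3 < 0, we have |-3| = -(-3) = 3, not -3.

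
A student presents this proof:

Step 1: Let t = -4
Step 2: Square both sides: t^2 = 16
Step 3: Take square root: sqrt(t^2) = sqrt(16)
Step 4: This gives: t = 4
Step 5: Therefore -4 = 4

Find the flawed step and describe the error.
Step 4: This gives: t = 4

Step 4 incorrectly states that sqrt(t^2) = t. The correct identity is sqrt(t^2) = |t|. Since t = -4 < 0, we have sqrt(t^2) = |-4| = 4, not t = -4.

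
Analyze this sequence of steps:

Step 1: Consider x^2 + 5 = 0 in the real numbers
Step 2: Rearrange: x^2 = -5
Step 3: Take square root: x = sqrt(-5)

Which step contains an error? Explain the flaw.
Step 3: Take square root: x = sqrt(-5)

Step 3 takes the square root of -5, which is negative. In the real number system, the square root of a negative number is undefined. The equation x^2 + 5 = 0 has no real solutions. Square roots of negative numbers only exist in the complex numbers.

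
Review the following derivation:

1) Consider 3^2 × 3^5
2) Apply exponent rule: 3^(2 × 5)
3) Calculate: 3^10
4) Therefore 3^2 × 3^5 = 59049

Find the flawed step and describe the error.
Step 2: Apply exponent rule: 3^(2 × 5)

Step 2 incorrectly states that a^b × a^c = a^(b×c). The correct rule is a^b × a^c = a^(b+c). The actual value is 3^2 × 3^5 = 3^7 = 2187, not 3^10 = 59049.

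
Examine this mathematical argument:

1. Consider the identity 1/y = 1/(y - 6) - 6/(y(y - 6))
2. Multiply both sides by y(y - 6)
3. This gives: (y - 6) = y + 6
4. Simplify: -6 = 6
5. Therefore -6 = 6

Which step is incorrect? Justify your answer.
Step 3: This gives: (y - 6) = y + 6

Step 3 makes a sign error when clearing denominators. Multiplying -6/(y(y - 6)) by y(y - 6) gives -6, not +6. The correct result is (y - 6) = y - 6, which is trivially true, not (y - 6) = y + 6. (Step 1 is a valid identity: 1/(y - 6) - 6/(y(y - 6)) = (y - 6)/(y(y - 6)) = 1/y.)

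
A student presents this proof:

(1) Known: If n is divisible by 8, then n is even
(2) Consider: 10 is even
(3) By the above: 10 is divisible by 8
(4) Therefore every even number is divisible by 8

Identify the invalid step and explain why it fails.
Step 3: By the above: 10 is divisible by 8

Step 3 commits the fallacy of affirming the consequent. The known fact 'divisible by 8 → even' does NOT imply 'even → divisible by 8'. That would be the converse, which is false. For example, 10 is even but 10 ÷ 8 = 1.25, which is not an integer.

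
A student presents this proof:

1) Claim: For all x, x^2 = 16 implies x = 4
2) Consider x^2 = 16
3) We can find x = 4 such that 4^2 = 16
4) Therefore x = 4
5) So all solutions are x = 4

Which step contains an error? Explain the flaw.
Step 4: Therefore x = 4

Step 4 incorrectly concludes that x = 4 is the only solution. The proof shows that x = 4 is A solution (existence), but does not show it is the ONLY solution (uniqueness). In fact, x = -4 is also a solution since (-4)^2 = 16. Finding one solution doesn't prove there are no others.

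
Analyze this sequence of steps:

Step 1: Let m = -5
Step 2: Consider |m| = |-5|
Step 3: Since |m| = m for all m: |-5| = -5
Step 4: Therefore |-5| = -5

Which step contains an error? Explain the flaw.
Step 3: Since |m| = m for all m: |-5| = -5

Step 3 incorrectly states that |m| = m for all m. The correct definition is |m| = m when m >= 0, and |m| = -m when m < 0. Since -5 < 0, we have |-5| = -(-5) = 5, not -5.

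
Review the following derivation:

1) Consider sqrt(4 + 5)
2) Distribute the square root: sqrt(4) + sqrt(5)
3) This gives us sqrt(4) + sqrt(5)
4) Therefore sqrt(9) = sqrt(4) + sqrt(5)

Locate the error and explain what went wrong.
Step 2: Distribute the square root: sqrt(4) + sqrt(5)

Step 2 incorrectly 'distributes' the square root over addition. The square root function does not distribute: sqrt(a + b) ≠ sqrt(a) + sqrt(b). In fact, sqrt(4 + 5) = sqrt(9) ≈ 3.0000, while sqrt(4) + sqrt(5) ≈ 4.2361.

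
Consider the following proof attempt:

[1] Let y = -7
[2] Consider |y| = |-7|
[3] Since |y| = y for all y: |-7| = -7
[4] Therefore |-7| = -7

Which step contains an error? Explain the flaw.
Step 3: Since |y| = y for all y: |-7| = -7

Step 3 incorrectly states that |y| = y for all y. The correct definition is |y| = y when y >= 0, and |y| = -y when y < 0. Since -7 < 0, we have |-7| = -(-7) = 7, not -7.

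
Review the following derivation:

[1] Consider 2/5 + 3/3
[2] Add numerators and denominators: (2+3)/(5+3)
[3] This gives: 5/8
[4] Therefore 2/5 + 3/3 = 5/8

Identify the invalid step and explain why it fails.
Step 2: Add numerators and denominators: (2+3)/(5+3)

Step 2 incorrectly adds fractions by separately adding numerators and denominators. This is wrong. The correct method requires a common denominator: 2/5 + 3/3 = (2×3 + 3×5)/(5×3) = 21/15 = 7/5. The method used gives 5/8, which is different.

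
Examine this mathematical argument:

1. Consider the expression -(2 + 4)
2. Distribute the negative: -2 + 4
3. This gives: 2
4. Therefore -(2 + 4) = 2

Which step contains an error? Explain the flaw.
Step 2: Distribute the negative: -2 + 4

Step 2 incorrectly distributes the negative sign. The correct distribution is -(2 + 4) = -2 - 4 = -6. The negative must be applied to both terms, not just the first. The error treats -(2 + 4) as -2 + 4, which equals 2 instead of -6.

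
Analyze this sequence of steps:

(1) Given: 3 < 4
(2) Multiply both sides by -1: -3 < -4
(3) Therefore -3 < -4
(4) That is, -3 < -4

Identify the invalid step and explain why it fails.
Step 2: Multiply both sides by -1: -3 < -4

Step 2 multiplies both sides by -1 but fails to reverse the inequality sign. When multiplying (or dividing) an inequality by a negative number, the direction must be reversed. Since 3 < 4, we should get -3 > -4, i.e., -3 > -4.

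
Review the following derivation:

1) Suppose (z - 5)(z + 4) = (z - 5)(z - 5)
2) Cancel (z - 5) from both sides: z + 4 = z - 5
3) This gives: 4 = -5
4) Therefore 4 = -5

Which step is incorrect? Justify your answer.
Step 2: Cancel (z - 5) from both sides: z + 4 = z - 5

Step 2 cancels (z - 5) from both sides. This is only valid if (z - 5) ≠ 0, i.e., z ≠ 5. When z = 5, both sides equal zero regardless of the other factors. The correct approach requires considering z = 5 as a separate case.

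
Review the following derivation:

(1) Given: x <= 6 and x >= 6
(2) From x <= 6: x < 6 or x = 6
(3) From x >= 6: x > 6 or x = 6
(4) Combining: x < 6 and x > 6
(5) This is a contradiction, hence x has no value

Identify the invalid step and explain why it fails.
Step 4: Combining: x < 6 and x > 6

Step 4 incorrectly combines the conditions. From x <= 6 and x >= 6, the intersection is x = 6. The error treats the 'or' cases as 'and' requirements. The correct conclusion is that x = 6 is the unique solution, not that no solution exists.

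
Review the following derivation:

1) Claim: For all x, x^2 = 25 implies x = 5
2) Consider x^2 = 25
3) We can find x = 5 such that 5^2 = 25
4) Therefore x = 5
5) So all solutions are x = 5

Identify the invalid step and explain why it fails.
Step 4: Therefore x = 5

Step 4 incorrectly concludes that x = 5 is the only solution. The proof shows that x = 5 is A solution (existence), but does not show it is the ONLY solution (uniqueness). In fact, x = -5 is also a solution since (-5)^2 = 25. Finding one solution doesn't prove there are no others.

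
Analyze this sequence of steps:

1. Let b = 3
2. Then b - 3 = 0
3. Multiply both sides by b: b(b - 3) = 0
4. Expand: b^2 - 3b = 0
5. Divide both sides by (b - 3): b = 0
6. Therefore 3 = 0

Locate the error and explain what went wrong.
Step 5: Divide both sides by (b - 3): b = 0

Step 5 divides both sides by (b - 3). However, since b = 3, we have (b - 3) = 0. Division by zero is undefined, making this step invalid.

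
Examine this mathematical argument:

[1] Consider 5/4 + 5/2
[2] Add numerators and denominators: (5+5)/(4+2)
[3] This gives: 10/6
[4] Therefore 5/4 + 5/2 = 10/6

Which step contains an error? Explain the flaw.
Step 2: Add numerators and denominators: (5+5)/(4+2)

Step 2 incorrectly adds fractions by separately adding numerators and denominators. This is wrong. The correct method requires a common denominator: 5/4 + 5/2 = (5×2 + 5×4)/(4×2) = 30/8 = 15/4. The method used gives 10/6, which is different.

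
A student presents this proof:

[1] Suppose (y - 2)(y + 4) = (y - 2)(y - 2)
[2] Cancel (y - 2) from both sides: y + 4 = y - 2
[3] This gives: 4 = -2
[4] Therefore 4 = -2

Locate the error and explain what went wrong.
Step 2: Cancel (y - 2) from both sides: y + 4 = y - 2

Step 2 cancels (y - 2) from both sides. This is only valid if (y - 2) ≠ 0, i.e., y ≠ 2. When y = 2, both sides equal zero regardless of the other factors. The correct approach requires considering y = 2 as a separate case.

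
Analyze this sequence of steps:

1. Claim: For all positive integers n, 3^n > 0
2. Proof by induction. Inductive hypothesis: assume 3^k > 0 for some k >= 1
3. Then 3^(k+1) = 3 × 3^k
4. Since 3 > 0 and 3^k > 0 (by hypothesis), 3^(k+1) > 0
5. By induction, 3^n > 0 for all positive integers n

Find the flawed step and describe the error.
Step 5: By induction, 3^n > 0 for all positive integers n

Step 5 concludes the proof by induction, but no base case was ever established. A valid induction proof requires: (1) a base case proving 3^1 > 0, and (2) an inductive step showing IF 3^k > 0 THEN 3^(k+1) > 0. Steps 2-4 correctly establish the inductive step, but without the base case the conclusion in step 5 does not follow.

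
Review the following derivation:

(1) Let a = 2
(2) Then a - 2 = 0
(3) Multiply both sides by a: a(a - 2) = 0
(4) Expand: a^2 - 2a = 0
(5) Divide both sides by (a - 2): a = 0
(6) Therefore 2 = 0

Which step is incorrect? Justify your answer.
Step 5: Divide both sides by (a - 2): a = 0

Step 5 divides both sides by (a - 2). However, since a = 2, we have (a - 2) = 0. Division by zero is undefined, making this step invalid.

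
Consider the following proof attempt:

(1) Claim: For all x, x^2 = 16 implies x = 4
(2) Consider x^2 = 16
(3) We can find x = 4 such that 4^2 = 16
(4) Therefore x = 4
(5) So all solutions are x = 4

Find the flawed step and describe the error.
Step 4: Therefore x = 4

Step 4 incorrectly concludes that x = 4 is the only solution. The proof shows that x = 4 is A solution (existence), but does not show it is the ONLY solution (uniqueness). In fact, x = -4 is also a solution since (-4)^2 = 16. Finding one solution doesn't prove there are no others.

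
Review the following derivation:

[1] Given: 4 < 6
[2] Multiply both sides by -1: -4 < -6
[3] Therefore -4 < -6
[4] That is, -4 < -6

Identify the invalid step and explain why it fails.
Step 2: Multiply both sides by -1: -4 < -6

Step 2 multiplies both sides by -1 but fails to reverse the inequality sign. When multiplying (or dividing) an inequality by a negative number, the direction must be reversed. Since 4 < 6, we should get -4 > -6, i.e., -4 > -6.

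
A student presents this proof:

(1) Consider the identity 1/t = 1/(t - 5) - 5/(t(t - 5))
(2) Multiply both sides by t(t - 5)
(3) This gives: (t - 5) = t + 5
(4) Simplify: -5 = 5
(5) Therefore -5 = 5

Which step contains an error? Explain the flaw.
Step 3: This gives: (t - 5) = t + 5

Step 3 makes a sign error when clearing denominators. Multiplying -5/(t(t - 5)) by t(t - 5) gives -5, not +5. The correct result is (t - 5) = t - 5, which is trivially true, not (t - 5) = t + 5. (Step 1 is a valid identity: 1/(t - 5) - 5/(t(t - 5)) = (t - 5)/(t(t - 5)) = 1/t.)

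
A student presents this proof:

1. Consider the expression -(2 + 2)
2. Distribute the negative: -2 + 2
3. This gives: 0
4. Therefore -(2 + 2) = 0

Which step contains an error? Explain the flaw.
Step 2: Distribute the negative: -2 + 2

Step 2 incorrectly distributes the negative sign. The correct distribution is -(2 + 2) = -2 - 2 = -4. The negative must be applied to both terms, not just the first. The error treats -(2 + 2) as -2 + 2, which equals 0 instead of -4.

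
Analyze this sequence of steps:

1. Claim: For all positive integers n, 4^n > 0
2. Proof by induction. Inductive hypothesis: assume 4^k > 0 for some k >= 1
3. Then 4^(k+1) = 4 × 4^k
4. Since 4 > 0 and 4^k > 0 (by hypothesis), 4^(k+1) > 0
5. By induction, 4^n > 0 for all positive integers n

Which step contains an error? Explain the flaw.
Step 5: By induction, 4^n > 0 for all positive integers n

Step 5 concludes the proof by induction, but no base case was ever established. A valid induction proof requires: (1) a base case proving 4^1 > 0, and (2) an inductive step showing IF 4^k > 0 THEN 4^(k+1) > 0. Steps 2-4 correctly establish the inductive step, but without the base case the conclusion in step 5 does not follow.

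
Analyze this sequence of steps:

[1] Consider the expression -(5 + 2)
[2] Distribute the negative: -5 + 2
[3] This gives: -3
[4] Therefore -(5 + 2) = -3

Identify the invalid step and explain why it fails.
Step 2: Distribute the negative: -5 + 2

Step 2 incorrectly distributes the negative sign. The correct distribution is -(5 + 2) = -5 - 2 = -7. The negative must be applied to both terms, not just the first. The error treats -(5 + 2) as -5 + 2, which equals -3 instead of -7.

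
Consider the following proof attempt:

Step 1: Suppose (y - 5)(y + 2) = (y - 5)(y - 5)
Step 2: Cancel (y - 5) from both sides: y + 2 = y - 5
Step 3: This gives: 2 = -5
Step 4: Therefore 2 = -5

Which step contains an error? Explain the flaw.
Step 2: Cancel (y - 5) from both sides: y + 2 = y - 5

Step 2 cancels (y - 5) from both sides. This is only valid if (y - 5) ≠ 0, i.e., y ≠ 5. When y = 5, both sides equal zero regardless of the other factors. The correct approach requires considering y = 5 as a separate case.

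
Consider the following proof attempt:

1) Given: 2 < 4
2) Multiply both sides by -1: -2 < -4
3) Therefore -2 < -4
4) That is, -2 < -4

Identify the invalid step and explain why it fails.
Step 2: Multiply both sides by -1: -2 < -4

Step 2 multiplies both sides by -1 but fails to reverse the inequality sign. When multiplying (or dividing) an inequality by a negative number, the direction must be reversed. Since 2 < 4, we should get -2 > -4, i.e., -2 > -4.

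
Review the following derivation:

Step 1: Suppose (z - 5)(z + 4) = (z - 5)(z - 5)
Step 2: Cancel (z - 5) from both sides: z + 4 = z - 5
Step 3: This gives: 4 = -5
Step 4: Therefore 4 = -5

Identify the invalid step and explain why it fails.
Step 2: Cancel (z - 5) from both sides: z + 4 = z - 5

Step 2 cancels (z - 5) from both sides. This is only valid if (z - 5) ≠ 0, i.e., z ≠ 5. When z = 5, both sides equal zero regardless of the other factors. The correct approach requires considering z = 5 as a separate case.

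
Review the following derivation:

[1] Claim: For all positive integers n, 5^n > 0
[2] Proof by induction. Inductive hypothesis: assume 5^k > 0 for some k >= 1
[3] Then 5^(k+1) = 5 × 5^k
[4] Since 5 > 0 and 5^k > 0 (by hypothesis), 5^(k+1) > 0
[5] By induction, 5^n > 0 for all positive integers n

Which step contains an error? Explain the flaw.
Step 5: By induction, 5^n > 0 for all positive integers n

Step 5 concludes the proof by induction, but no base case was ever established. A valid induction proof requires: (1) a base case proving 5^1 > 0, and (2) an inductive step showing IF 5^k > 0 THEN 5^(k+1) > 0. Steps 2-4 correctly establish the inductive step, but without the base case the conclusion in step 5 does not follow.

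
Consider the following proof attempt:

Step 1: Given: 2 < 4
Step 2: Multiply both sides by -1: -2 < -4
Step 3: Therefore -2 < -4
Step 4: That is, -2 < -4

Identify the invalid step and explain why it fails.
Step 2: Multiply both sides by -1: -2 < -4

Step 2 multiplies both sides by -1 but fails to reverse the inequality sign. When multiplying (or dividing) an inequality by a negative number, the direction must be reversed. Since 2 < 4, we should get -2 > -4, i.e., -2 > -4.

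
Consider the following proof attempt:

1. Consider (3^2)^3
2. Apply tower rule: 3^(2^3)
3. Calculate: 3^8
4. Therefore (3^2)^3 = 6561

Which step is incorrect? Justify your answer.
Step 2: Apply tower rule: 3^(2^3)

Step 2 incorrectly states that (a^b)^c = a^(b^c). The correct rule is (a^b)^c = a^(b×c). The actual value is (3^2)^3 = 3^6 = 729, not 3^8 = 6561.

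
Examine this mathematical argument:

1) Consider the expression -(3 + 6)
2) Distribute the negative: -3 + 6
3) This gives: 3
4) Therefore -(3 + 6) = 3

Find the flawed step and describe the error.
Step 2: Distribute the negative: -3 + 6

Step 2 incorrectly distributes the negative sign. The correct distribution is -(3 + 6) = -3 - 6 = -9. The negative must be applied to both terms, not just the first. The error treats -(3 + 6) as -3 + 6, which equals 3 instead of -9.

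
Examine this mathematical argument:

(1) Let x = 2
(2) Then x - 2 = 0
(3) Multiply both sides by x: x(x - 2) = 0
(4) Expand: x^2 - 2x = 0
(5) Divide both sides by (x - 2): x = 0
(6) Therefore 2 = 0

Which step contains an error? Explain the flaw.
Step 5: Divide both sides by (x - 2): x = 0

Step 5 divides both sides by (x - 2). However, since x = 2, we have (x - 2) = 0. Division by zero is undefined, making this step invalid.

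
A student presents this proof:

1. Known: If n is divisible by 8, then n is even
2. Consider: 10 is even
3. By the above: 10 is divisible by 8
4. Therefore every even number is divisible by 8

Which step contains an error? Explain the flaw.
Step 3: By the above: 10 is divisible by 8

Step 3 commits the fallacy of affirming the consequent. The known fact 'divisible by 8 → even' does NOT imply 'even → divisible by 8'. That would be the converse, which is false. For example, 10 is even but 10 ÷ 8 = 1.25, which is not an integer.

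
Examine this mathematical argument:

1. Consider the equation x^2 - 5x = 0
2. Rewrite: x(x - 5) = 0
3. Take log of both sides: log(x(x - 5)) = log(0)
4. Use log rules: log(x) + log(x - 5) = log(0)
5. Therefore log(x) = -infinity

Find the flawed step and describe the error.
Step 3: Take log of both sides: log(x(x - 5)) = log(0)

Step 3 takes the logarithm of both sides, resulting in log(0) on the right side. The logarithm is only defined for positive numbers; log(0) is undefined (approaches negative infinity). This operation is invalid.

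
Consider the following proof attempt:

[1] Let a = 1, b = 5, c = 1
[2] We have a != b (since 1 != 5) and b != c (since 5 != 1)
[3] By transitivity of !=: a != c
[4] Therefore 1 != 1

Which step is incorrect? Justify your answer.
Step 3: By transitivity of !=: a != c

Step 3 incorrectly applies transitivity to the '!=' relation. Transitivity states: if a R b and b R c, then a R c. However, '!=' is not transitive. Counterexample: 1 != 5 and 5 != 1, but 1 = 1 (both equal 1). Transitivity holds for relations like <, <=, =, but not for !=.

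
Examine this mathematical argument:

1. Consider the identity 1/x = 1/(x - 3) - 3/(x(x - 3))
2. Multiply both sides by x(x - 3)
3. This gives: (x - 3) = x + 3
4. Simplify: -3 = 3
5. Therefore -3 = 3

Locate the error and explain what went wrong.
Step 3: This gives: (x - 3) = x + 3

Step 3 makes a sign error when clearing denominators. Multiplying -3/(x(x - 3)) by x(x - 3) gives -3, not +3. The correct result is (x - 3) = x - 3, which is trivially true, not (x - 3) = x + 3. (Step 1 is a valid identity: 1/(x - 3) - 3/(x(x - 3)) = (x - 3)/(x(x - 3)) = 1/x.)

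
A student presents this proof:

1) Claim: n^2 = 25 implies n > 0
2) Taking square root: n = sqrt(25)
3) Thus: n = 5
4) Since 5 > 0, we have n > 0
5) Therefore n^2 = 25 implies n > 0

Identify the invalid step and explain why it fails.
Step 2: Taking square root: n = sqrt(25)

Step 2 takes the square root and assumes the positive root only. The equation n^2 = 25 actually has two solutions: n = 5 and n = -5. The proof silently assumes n > 0 without justification, then uses this assumption to conclude n > 0, which is circular. The counterexample n = -5 shows the claim is false.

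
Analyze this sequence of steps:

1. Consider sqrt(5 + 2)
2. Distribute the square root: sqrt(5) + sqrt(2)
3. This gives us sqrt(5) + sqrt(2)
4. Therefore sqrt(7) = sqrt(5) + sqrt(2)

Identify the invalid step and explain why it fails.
Step 2: Distribute the square root: sqrt(5) + sqrt(2)

Step 2 incorrectly 'distributes' the square root over addition. The square root function does not distribute: sqrt(a + b) ≠ sqrt(a) + sqrt(b). In fact, sqrt(5 + 2) = sqrt(7) ≈ 2.6458, while sqrt(5) + sqrt(2) ≈ 3.6503.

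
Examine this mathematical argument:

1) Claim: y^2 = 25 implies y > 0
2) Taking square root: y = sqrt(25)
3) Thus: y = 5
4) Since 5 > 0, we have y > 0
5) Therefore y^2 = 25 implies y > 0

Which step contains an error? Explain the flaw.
Step 2: Taking square root: y = sqrt(25)

Step 2 takes the square root and assumes the positive root only. The equation y^2 = 25 actually has two solutions: y = 5 and y = -5. The proof silently assumes y > 0 without justification, then uses this assumption to conclude y > 0, which is circular. The counterexample y = -5 shows the claim is false.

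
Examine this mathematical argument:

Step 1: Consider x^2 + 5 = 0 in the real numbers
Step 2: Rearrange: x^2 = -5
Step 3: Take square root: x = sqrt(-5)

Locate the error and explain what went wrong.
Step 3: Take square root: x = sqrt(-5)

Step 3 takes the square root of -5, which is negative. In the real number system, the square root of a negative number is undefined. The equation x^2 + 5 = 0 has no real solutions. Square roots of negative numbers only exist in the complex numbers.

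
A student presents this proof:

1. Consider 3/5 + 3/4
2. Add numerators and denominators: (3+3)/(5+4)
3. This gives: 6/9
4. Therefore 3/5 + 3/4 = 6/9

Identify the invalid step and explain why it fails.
Step 2: Add numerators and denominators: (3+3)/(5+4)

Step 2 incorrectly adds fractions by separately adding numerators and denominators. This is wrong. The correct method requires a common denominator: 3/5 + 3/4 = (3×4 + 3×5)/(5×4) = 27/20 = 27/20. The method used gives 6/9, which is different.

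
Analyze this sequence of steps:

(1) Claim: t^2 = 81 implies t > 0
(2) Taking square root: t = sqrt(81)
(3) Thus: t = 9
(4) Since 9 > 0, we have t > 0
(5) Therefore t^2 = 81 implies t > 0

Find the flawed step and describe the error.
Step 2: Taking square root: t = sqrt(81)

Step 2 takes the square root and assumes the positive root only. The equation t^2 = 81 actually has two solutions: t = 9 and t = -9. The proof silently assumes t > 0 without justification, then uses this assumption to conclude t > 0, which is circular. The counterexample t = -9 shows the claim is false.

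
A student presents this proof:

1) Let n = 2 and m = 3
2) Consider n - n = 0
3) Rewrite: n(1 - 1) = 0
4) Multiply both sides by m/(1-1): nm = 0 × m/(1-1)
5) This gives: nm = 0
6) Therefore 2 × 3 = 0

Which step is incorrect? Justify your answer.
Step 4: Multiply both sides by m/(1-1): nm = 0 × m/(1-1)

Step 4 multiplies both sides by m/(1-1). However, 1-1 = 0, so this is multiplication by m/0, which is undefined. We cannot multiply by an undefined expression.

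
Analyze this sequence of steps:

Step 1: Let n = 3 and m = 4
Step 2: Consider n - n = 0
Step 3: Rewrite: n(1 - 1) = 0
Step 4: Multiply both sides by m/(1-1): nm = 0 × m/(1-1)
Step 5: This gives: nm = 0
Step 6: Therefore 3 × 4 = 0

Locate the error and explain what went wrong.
Step 4: Multiply both sides by m/(1-1): nm = 0 × m/(1-1)

Step 4 multiplies both sides by m/(1-1). However, 1-1 = 0, so this is multiplication by m/0, which is undefined. We cannot multiply by an undefined expression.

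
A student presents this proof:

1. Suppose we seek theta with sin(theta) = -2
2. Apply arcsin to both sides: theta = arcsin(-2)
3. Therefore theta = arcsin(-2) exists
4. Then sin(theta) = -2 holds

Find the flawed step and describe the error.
Step 2: Apply arcsin to both sides: theta = arcsin(-2)

Step 2 applies arcsin to -2. However, arcsin(x) is only defined for x in [-1, 1] because sin(theta) can only produce values in that range. Since |-2| > 1, arcsin(-2) is undefined. There is no angle whose sine equals -2.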